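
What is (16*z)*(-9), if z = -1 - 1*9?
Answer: 1440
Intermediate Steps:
z = -10 (z = -1 - 9 = -10)
(16*z)*(-9) = (16*(-10))*(-9) = -160*(-9) = 1440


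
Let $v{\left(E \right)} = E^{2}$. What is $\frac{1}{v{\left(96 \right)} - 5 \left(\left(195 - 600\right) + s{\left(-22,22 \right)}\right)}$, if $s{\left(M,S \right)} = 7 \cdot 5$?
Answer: $\frac{1}{11066} \approx 9.0367 \cdot 10^{-5}$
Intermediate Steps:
$s{\left(M,S \right)} = 35$
$\frac{1}{v{\left(96 \right)} - 5 \left(\left(195 - 600\right) + s{\left(-22,22 \right)}\right)} = \frac{1}{96^{2} - 5 \left(\left(195 - 600\right) + 35\right)} = \frac{1}{9216 - 5 \left(-405 + 35\right)} = \frac{1}{9216 - -1850} = \frac{1}{9216 + 1850} = \frac{1}{11066}$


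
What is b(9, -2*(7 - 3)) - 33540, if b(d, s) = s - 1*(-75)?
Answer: -33473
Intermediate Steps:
b(d, s) = 75 + s (b(d, s) = s + 75 = 75 + s)
b(9, -2*(7 - 3)) - 33540 = (75 - 2*(7 - 3)) - 33540 = (75 - 2*4) - 33540 = (75 - 8) - 33540 = 67 - 33540 = -33473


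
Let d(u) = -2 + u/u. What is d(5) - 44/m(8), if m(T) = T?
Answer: -13/2 ≈ -6.5000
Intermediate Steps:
d(u) = -1 (d(u) = -2 + 1 = -1)
d(5) - 44/m(8) = -1 - 44/8 = -1 - 44*⅛ = -1 - 11/2 = -13/2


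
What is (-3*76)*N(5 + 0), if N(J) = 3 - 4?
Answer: 228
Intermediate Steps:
N(J) = -1
(-3*76)*N(5 + 0) = -3*76*(-1) = -228*(-1) = 228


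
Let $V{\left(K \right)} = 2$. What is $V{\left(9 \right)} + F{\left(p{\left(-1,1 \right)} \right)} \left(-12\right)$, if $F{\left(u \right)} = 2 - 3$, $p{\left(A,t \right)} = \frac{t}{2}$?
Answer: $14$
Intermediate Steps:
$p{\left(A,t \right)} = \frac{t}{2}$ ($p{\left(A,t \right)} = t \frac{1}{2} = \frac{t}{2}$)
$F{\left(u \right)} = -1$
$V{\left(9 \right)} + F{\left(p{\left(-1,1 \right)} \right)} \left(-12\right) = 2 - -12 = 2 + 12 = 14$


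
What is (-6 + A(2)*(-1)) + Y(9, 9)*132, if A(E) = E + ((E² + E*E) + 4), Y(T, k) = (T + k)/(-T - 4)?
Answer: -2636/13 ≈ -202.77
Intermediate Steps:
Y(T, k) = (T + k)/(-4 - T)
A(E) = 4 + E + 2*E² (A(E) = E + ((E² + E²) + 4) = E + (2*E² + 4) = E + (4 + 2*E²) = 4 + E + 2*E²)
(-6 + A(2)*(-1)) + Y(9, 9)*132 = (-6 + (4 + 2 + 2*2²)*(-1)) + ((-1*9 - 1*9)/(4 + 9))*132 = (-6 + (4 + 2 + 2*4)*(-1)) + ((-9 - 9)/13)*132 = (-6 + (4 + 2 + 8)*(-1)) + ((1/13)*(-18))*132 = (-6 + 14*(-1)) - 18/13*132 = (-6 - 14) - 2376/13 = -20 - 2376/13 = -2636/13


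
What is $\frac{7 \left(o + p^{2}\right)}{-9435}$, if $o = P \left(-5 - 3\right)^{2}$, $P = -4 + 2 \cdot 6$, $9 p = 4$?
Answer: $- \frac{290416}{764235} \approx -0.38001$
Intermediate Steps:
$p = \frac{4}{9}$ ($p = \frac{1}{9} \cdot 4 = \frac{4}{9} \approx 0.44444$)
$P = 8$ ($P = -4 + 12 = 8$)
$o = 512$ ($o = 8 \left(-5 - 3\right)^{2} = 8 \left(-8\right)^{2} = 8 \cdot 64 = 512$)
$\frac{7 \left(o + p^{2}\right)}{-9435} = \frac{7 \left(512 + \left(\frac{4}{9}\right)^{2}\right)}{-9435} = 7 \left(512 + \frac{16}{81}\right) \left(- \frac{1}{9435}\right) = 7 \cdot \frac{41488}{81} \left(- \frac{1}{9435}\right) = \frac{290416}{81} \left(- \frac{1}{9435}\right) = - \frac{290416}{764235}$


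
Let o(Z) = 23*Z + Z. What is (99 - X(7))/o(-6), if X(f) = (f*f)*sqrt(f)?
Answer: -11/16 + 49*sqrt(7)/144 ≈ 0.21279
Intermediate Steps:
o(Z) = 24*Z
X(f) = f**(5/2) (X(f) = f**2*sqrt(f) = f**(5/2))
(99 - X(7))/o(-6) = (99 - 7**(5/2))/((24*(-6))) = (99 - 49*sqrt(7))/(-144) = (99 - 49*sqrt(7))*(-1/144) = -11/16 + 49*sqrt(7)/144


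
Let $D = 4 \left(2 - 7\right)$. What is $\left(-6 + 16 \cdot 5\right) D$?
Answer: $-1480$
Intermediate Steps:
$D = -20$ ($D = 4 \left(-5\right) = -20$)
$\left(-6 + 16 \cdot 5\right) D = \left(-6 + 16 \cdot 5\right) \left(-20\right) = \left(-6 + 80\right) \left(-20\right) = 74 \left(-20\right) = -1480$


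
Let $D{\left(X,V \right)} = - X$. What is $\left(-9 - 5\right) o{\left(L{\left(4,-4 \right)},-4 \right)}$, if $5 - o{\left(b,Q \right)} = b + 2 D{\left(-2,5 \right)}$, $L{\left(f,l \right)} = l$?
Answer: $-70$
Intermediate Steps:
$o{\left(b,Q \right)} = 1 - b$ ($o{\left(b,Q \right)} = 5 - \left(b + 2 \left(\left(-1\right) \left(-2\right)\right)\right) = 5 - \left(b + 2 \cdot 2\right) = 5 - \left(b + 4\right) = 5 - \left(4 + b\right) = 1 - b$)
$\left(-9 - 5\right) o{\left(L{\left(4,-4 \right)},-4 \right)} = \left(-9 - 5\right) \left(1 - -4\right) = - 14 \left(1 + 4\right) = \left(-14\right) 5 = -70$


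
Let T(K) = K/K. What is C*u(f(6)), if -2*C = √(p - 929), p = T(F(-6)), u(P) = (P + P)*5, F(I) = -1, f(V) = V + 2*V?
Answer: -360*I*√58 ≈ -2741.7*I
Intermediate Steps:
f(V) = 3*V
u(P) = 10*P (u(P) = (2*P)*5 = 10*P)
T(K) = 1
p = 1
C = -2*I*√58 (C = -√(1 - 929)/2 = -2*I*√58 ≈ -15.232*I)
C*u(f(6)) = (-2*I*√58)*(10*(3*6)) = (-2*I*√58)*(10*18) = -2*I*√58*180 = -360*I*√58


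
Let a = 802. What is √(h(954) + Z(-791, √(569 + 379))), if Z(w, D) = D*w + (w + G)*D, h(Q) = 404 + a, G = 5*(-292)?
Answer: 3*√(134 - 676*√237) ≈ 304.07*I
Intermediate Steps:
G = -1460
h(Q) = 1206 (h(Q) = 404 + 802 = 1206)
Z(w, D) = D*w + D*(-1460 + w) (Z(w, D) = D*w + (w - 1460)*D = D*w + (-1460 + w)*D = D*w + D*(-1460 + w))
√(h(954) + Z(-791, √(569 + 379))) = √(1206 + 2*√(569 + 379)*(-730 - 791)) = √(1206 + 2*√948*(-1521)) = √(1206 + 2*(2*√237)*(-1521)) = √(1206 - 6084*√237)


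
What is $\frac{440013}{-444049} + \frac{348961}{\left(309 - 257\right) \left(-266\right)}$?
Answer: $- \frac{8475896995}{323267672} \approx -26.219$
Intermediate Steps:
$\frac{440013}{-444049} + \frac{348961}{\left(309 - 257\right) \left(-266\right)} = 440013 \left(- \frac{1}{444049}\right) + \frac{348961}{52 \left(-266\right)} = - \frac{440013}{444049} + \frac{348961}{-13832} = - \frac{440013}{444049} + 348961 \left(- \frac{1}{13832}\right) = - \frac{440013}{444049} - \frac{348961}{13832} = - \frac{8475896995}{323267672}$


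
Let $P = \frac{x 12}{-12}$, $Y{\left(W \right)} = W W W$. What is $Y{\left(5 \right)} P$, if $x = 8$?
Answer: $-1000$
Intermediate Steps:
$Y{\left(W \right)} = W^{3}$ ($Y{\left(W \right)} = W^{2} W = W^{3}$)
$P = -8$ ($P = \frac{8 \cdot 12}{-12} = 96 \left(- \frac{1}{12}\right) = -8$)
$Y{\left(5 \right)} P = 5^{3} \left(-8\right) = 125 \left(-8\right) = -1000$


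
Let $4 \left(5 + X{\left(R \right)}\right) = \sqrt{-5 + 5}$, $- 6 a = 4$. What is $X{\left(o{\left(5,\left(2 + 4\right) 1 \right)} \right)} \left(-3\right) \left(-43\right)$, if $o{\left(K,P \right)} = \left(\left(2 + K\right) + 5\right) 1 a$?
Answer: $-645$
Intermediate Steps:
$a = - \frac{2}{3}$ ($a = \left(- \frac{1}{6}\right) 4 = - \frac{2}{3} \approx -0.66667$)
$o{\left(K,P \right)} = - \frac{14}{3} - \frac{2 K}{3}$ ($o{\left(K,P \right)} = \left(\left(2 + K\right) + 5\right) 1 \left(- \frac{2}{3}\right) = \left(7 + K\right) 1 \left(- \frac{2}{3}\right) = \left(7 + K\right) \left(- \frac{2}{3}\right) = - \frac{14}{3} - \frac{2 K}{3}$)
$X{\left(R \right)} = -5$ ($X{\left(R \right)} = -5 + \frac{\sqrt{-5 + 5}}{4} = -5 + \frac{\sqrt{0}}{4} = -5 + \frac{1}{4} \cdot 0 = -5 + 0 = -5$)
$X{\left(o{\left(5,\left(2 + 4\right) 1 \right)} \right)} \left(-3\right) \left(-43\right) = \left(-5\right) \left(-3\right) \left(-43\right) = 15 \left(-43\right) = -645$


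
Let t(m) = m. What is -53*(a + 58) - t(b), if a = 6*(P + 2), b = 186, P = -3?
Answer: -2942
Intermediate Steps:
a = -6 (a = 6*(-3 + 2) = 6*(-1) = -6)
-53*(a + 58) - t(b) = -53*(-6 + 58) - 1*186 = -53*52 - 186 = -2756 - 186 = -2942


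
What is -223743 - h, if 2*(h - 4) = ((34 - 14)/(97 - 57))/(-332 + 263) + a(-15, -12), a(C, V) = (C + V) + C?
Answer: -61748375/276 ≈ -2.2373e+5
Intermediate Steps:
a(C, V) = V + 2*C
h = -4693/276 (h = 4 + (((34 - 14)/(97 - 57))/(-332 + 263) + (-12 + 2*(-15)))/2 = 4 + ((20/40)/(-69) + (-12 - 30))/2 = 4 + ((20*(1/40))*(-1/69) - 42)/2 = 4 + ((1/2)*(-1/69) - 42)/2 = 4 + (-1/138 - 42)/2 = 4 + (1/2)*(-5797/138) = 4 - 5797/276 = -4693/276 ≈ -17.004)
-223743 - h = -223743 - 1*(-4693/276) = -223743 + 4693/276 = -61748375/276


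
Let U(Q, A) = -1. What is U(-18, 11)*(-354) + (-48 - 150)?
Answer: 156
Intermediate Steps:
U(-18, 11)*(-354) + (-48 - 150) = -1*(-354) + (-48 - 150) = 354 - 198 = 156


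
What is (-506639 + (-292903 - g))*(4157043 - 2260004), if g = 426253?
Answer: -2325380921005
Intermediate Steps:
(-506639 + (-292903 - g))*(4157043 - 2260004) = (-506639 + (-292903 - 1*426253))*(4157043 - 2260004) = (-506639 + (-292903 - 426253))*1897039 = (-506639 - 719156)*1897039 = -1225795*1897039 = -2325380921005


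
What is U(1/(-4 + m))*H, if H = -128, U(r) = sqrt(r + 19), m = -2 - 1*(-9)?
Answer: -128*sqrt(174)/3 ≈ -562.81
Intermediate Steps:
m = 7 (m = -2 + 9 = 7)
U(r) = sqrt(19 + r)
U(1/(-4 + m))*H = sqrt(19 + 1/(-4 + 7))*(-128) = sqrt(19 + 1/3)*(-128) = sqrt(58/3)*(-128) = (sqrt(174)/3)*(-128) = -128*sqrt(174)/3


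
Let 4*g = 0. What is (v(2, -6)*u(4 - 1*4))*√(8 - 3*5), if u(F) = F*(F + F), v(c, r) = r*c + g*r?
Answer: 0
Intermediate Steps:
g = 0 (g = (¼)*0 = 0)
v(c, r) = c*r (v(c, r) = r*c + 0*r = c*r + 0 = c*r)
u(F) = 2*F² (u(F) = F*(2*F) = 2*F²)
(v(2, -6)*u(4 - 1*4))*√(8 - 3*5) = ((2*(-6))*(2*(4 - 1*4)²))*√(8 - 3*5) = (-24*(4 - 4)²)*√(8 - 15) = (-24*0²)*√(-7) = (-24*0)*(I*√7) = (-12*0)*(I*√7) = 0*(I*√7) = 0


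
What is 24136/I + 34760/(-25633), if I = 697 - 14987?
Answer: -557699244/183147785 ≈ -3.0451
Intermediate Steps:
I = -14290
24136/I + 34760/(-25633) = 24136/(-14290) + 34760/(-25633) = 24136*(-1/14290) + 34760*(-1/25633) = -12068/7145 - 34760/25633 = -557699244/183147785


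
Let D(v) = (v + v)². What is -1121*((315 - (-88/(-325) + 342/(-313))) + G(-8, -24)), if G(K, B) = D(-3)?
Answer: -40119559801/101725 ≈ -3.9439e+5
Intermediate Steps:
D(v) = 4*v² (D(v) = (2*v)² = 4*v²)
G(K, B) = 36 (G(K, B) = 4*(-3)² = 4*9 = 36)
-1121*((315 - (-88/(-325) + 342/(-313))) + G(-8, -24)) = -1121*((315 - (-88/(-325) + 342/(-313))) + 36) = -1121*((315 - (-88*(-1/325) + 342*(-1/313))) + 36) = -1121*((315 - (88/325 - 342/313)) + 36) = -1121*((315 - 1*(-83606/101725)) + 36) = -1121*((315 + 83606/101725) + 36) = -1121*(32126981/101725 + 36) = -1121*35789081/101725 = -40119559801/101725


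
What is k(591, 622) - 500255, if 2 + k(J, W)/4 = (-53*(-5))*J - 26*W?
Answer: 61509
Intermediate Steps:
k(J, W) = -8 - 104*W + 1060*J (k(J, W) = -8 + 4*((-53*(-5))*J - 26*W) = -8 + 4*(265*J - 26*W) = -8 + 4*(-26*W + 265*J) = -8 + (-104*W + 1060*J) = -8 - 104*W + 1060*J)
k(591, 622) - 500255 = (-8 - 104*622 + 1060*591) - 500255 = (-8 - 64688 + 626460) - 500255 = 561764 - 500255 = 61509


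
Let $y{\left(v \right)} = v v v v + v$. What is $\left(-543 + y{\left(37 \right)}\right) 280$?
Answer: $524623400$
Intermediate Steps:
$y{\left(v \right)} = v + v^{4}$ ($y{\left(v \right)} = v v^{2} v + v = v v^{3} + v = v^{4} + v = v + v^{4}$)
$\left(-543 + y{\left(37 \right)}\right) 280 = \left(-543 + \left(37 + 37^{4}\right)\right) 280 = \left(-543 + \left(37 + 1874161\right)\right) 280 = \left(-543 + 1874198\right) 280 = 1873655 \cdot 280 = 524623400$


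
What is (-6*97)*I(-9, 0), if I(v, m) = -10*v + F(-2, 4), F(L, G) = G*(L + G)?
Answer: -57036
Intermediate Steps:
F(L, G) = G*(G + L)
I(v, m) = 8 - 10*v (I(v, m) = -10*v + 4*(4 - 2) = -10*v + 4*2 = -10*v + 8 = 8 - 10*v)
(-6*97)*I(-9, 0) = (-6*97)*(8 - 10*(-9)) = -582*(8 + 90) = -582*98 = -57036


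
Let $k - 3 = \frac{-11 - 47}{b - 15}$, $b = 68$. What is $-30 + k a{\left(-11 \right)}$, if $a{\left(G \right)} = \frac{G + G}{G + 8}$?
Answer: $- \frac{2548}{159} \approx -16.025$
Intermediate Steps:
$a{\left(G \right)} = \frac{2 G}{8 + G}$
$k = \frac{101}{53}$ ($k = 3 + \frac{-11 - 47}{68 - 15} = 3 - \frac{58}{68 - 15} = 3 - \frac{58}{53} = \frac{101}{53} \approx 1.9057$)
$-30 + k a{\left(-11 \right)} = -30 + \frac{101 \cdot 2 \left(-11\right) \frac{1}{8 - 11}}{53} = -30 + \frac{101 \cdot 2 \left(-11\right) \frac{1}{-3}}{53} = -30 + \frac{101 \cdot 2 \left(-11\right) \left(- \frac{1}{3}\right)}{53} = -30 + \frac{101}{53} \cdot \frac{22}{3} = -30 + \frac{2222}{159} = - \frac{2548}{159}$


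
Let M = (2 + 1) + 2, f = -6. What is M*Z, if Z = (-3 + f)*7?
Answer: -315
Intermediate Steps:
Z = -63 (Z = (-3 - 6)*7 = -9*7 = -63)
M = 5 (M = 3 + 2 = 5)
M*Z = 5*(-63) = -315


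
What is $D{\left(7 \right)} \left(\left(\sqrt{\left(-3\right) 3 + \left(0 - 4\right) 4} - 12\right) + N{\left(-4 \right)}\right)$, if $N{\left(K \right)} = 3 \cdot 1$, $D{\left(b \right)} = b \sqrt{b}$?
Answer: $\sqrt{7} \left(-63 + 35 i\right) \approx -166.68 + 92.601 i$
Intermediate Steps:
$D{\left(b \right)} = b^{\frac{3}{2}}$
$N{\left(K \right)} = 3$
$D{\left(7 \right)} \left(\left(\sqrt{\left(-3\right) 3 + \left(0 - 4\right) 4} - 12\right) + N{\left(-4 \right)}\right) = 7^{\frac{3}{2}} \left(\left(\sqrt{\left(-3\right) 3 + \left(0 - 4\right) 4} - 12\right) + 3\right) = 7 \sqrt{7} \left(\left(\sqrt{-9 - 16} - 12\right) + 3\right) = 7 \sqrt{7} \left(\left(\sqrt{-25} - 12\right) + 3\right) = 7 \sqrt{7} \left(\left(5 i - 12\right) + 3\right) = 7 \sqrt{7} \left(\left(-12 + 5 i\right) + 3\right) = 7 \sqrt{7} \left(-9 + 5 i\right)$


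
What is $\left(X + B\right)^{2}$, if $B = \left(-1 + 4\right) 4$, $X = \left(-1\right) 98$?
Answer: $7396$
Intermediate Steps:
$X = -98$
$B = 12$ ($B = 3 \cdot 4 = 12$)
$\left(X + B\right)^{2} = \left(-98 + 12\right)^{2} = \left(-86\right)^{2} = 7396$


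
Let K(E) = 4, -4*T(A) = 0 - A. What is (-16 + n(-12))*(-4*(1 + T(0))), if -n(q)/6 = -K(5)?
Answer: -32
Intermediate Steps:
T(A) = A/4 (T(A) = -(0 - A)/4 = -(-1)*A/4 = A/4)
n(q) = 24 (n(q) = -(-6)*4 = -6*(-4) = 24)
(-16 + n(-12))*(-4*(1 + T(0))) = (-16 + 24)*(-4*(1 + (¼)*0)) = 8*(-4*(1 + 0)) = 8*(-4*1) = 8*(-4) = -32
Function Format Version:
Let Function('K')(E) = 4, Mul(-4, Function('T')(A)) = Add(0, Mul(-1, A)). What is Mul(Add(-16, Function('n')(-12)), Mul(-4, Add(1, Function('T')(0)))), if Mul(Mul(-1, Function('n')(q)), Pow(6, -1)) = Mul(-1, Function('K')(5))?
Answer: -32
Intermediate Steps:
Function('T')(A) = Mul(Rational(1, 4), A) (Function('T')(A) = Mul(Rational(-1, 4), Add(0, Mul(-1, A))) = Mul(Rational(-1, 4), Mul(-1, A)) = Mul(Rational(1, 4), A))
Function('n')(q) = 24 (Function('n')(q) = Mul(-6, Mul(-1, 4)) = Mul(-6, -4) = 24)
Mul(Add(-16, Function('n')(-12)), Mul(-4, Add(1, Function('T')(0)))) = Mul(Add(-16, 24), Mul(-4, Add(1, Mul(Rational(1, 4), 0)))) = Mul(8, Mul(-4, Add(1, 0))) = Mul(8, Mul(-4, 1)) = Mul(8, -4) = -32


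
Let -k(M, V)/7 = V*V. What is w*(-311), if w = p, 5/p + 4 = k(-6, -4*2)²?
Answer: -311/40140 ≈ -0.0077479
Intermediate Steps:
k(M, V) = -7*V² (k(M, V) = -7*V*V = -7*V²)
p = 1/40140 (p = 5/(-4 + (-7*(-4*2)²)²) = 5/(-4 + (-7*(-8)²)²) = 5/(-4 + (-7*64)²) = 5/(-4 + (-448)²) = 5/(-4 + 200704) = 5/200700 = 5*(1/200700) = 1/40140 ≈ 2.4913e-5)
w = 1/40140 ≈ 2.4913e-5
w*(-311) = (1/40140)*(-311) = -311/40140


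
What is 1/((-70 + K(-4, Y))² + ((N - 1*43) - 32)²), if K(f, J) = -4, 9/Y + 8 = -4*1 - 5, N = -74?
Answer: 1/27677 ≈ 3.6131e-5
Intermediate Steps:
Y = -9/17 (Y = 9/(-8 + (-4*1 - 5)) = 9/(-8 + (-4 - 5)) = 9/(-8 - 9) = 9/(-17) = 9*(-1/17) = -9/17 ≈ -0.52941)
1/((-70 + K(-4, Y))² + ((N - 1*43) - 32)²) = 1/((-70 - 4)² + ((-74 - 1*43) - 32)²) = 1/((-74)² + ((-74 - 43) - 32)²) = 1/(5476 + (-117 - 32)²) = 1/(5476 + (-149)²) = 1/(5476 + 22201) = 1/27677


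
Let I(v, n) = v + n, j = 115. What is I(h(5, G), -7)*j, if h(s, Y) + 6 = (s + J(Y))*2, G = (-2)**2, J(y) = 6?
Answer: 1035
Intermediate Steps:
G = 4
h(s, Y) = 6 + 2*s (h(s, Y) = -6 + (s + 6)*2 = -6 + (6 + s)*2 = -6 + (12 + 2*s) = 6 + 2*s)
I(v, n) = n + v
I(h(5, G), -7)*j = (-7 + (6 + 2*5))*115 = (-7 + (6 + 10))*115 = (-7 + 16)*115 = 9*115 = 1035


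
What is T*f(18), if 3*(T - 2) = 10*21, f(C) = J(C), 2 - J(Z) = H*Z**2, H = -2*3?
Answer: 140112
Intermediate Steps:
H = -6
J(Z) = 2 + 6*Z**2 (J(Z) = 2 - (-6)*Z**2 = 2 + 6*Z**2)
f(C) = 2 + 6*C**2
T = 72 (T = 2 + (10*21)/3 = 2 + (1/3)*210 = 2 + 70 = 72)
T*f(18) = 72*(2 + 6*18**2) = 72*(2 + 6*324) = 72*(2 + 1944) = 72*1946 = 140112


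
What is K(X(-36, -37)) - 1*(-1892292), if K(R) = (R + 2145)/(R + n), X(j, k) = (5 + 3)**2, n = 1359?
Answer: 2692733725/1423 ≈ 1.8923e+6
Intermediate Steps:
X(j, k) = 64 (X(j, k) = 8**2 = 64)
K(R) = (2145 + R)/(1359 + R) (K(R) = (R + 2145)/(R + 1359) = (2145 + R)/(1359 + R))
K(X(-36, -37)) - 1*(-1892292) = (2145 + 64)/(1359 + 64) - 1*(-1892292) = 2209/1423 + 1892292 = 2692733725/1423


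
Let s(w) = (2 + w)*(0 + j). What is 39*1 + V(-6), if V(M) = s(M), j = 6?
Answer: 15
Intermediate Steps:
s(w) = 12 + 6*w (s(w) = (2 + w)*(0 + 6) = (2 + w)*6 = 12 + 6*w)
V(M) = 12 + 6*M
39*1 + V(-6) = 39*1 + (12 + 6*(-6)) = 39 + (12 - 36) = 39 - 24 = 15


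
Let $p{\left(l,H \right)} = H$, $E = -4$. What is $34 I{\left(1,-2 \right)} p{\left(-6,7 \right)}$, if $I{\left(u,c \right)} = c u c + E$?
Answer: $0$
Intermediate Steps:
$I{\left(u,c \right)} = -4 + u c^{2}$ ($I{\left(u,c \right)} = c u c - 4 = u c^{2} - 4 = -4 + u c^{2}$)
$34 I{\left(1,-2 \right)} p{\left(-6,7 \right)} = 34 \left(-4 + 1 \left(-2\right)^{2}\right) 7 = 34 \left(-4 + 1 \cdot 4\right) 7 = 34 \left(-4 + 4\right) 7 = 34 \cdot 0 \cdot 7 = 0 \cdot 7 = 0$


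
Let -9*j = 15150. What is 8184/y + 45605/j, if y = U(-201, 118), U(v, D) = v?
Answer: -4588601/67670 ≈ -67.808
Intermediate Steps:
j = -5050/3 (j = -⅑*15150 = -5050/3 ≈ -1683.3)
y = -201
8184/y + 45605/j = 8184/(-201) + 45605/(-5050/3) = 8184*(-1/201) + 45605*(-3/5050) = -2728/67 - 27363/1010 = -4588601/67670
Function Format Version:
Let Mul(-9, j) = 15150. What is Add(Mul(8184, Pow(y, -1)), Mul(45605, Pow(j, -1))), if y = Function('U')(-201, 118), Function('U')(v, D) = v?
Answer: Rational(-4588601, 67670) ≈ -67.808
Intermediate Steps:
j = Rational(-5050, 3) (j = Mul(Rational(-1, 9), 15150) = Rational(-5050, 3) ≈ -1683.3)
y = -201
Add(Mul(8184, Pow(y, -1)), Mul(45605, Pow(j, -1))) = Add(Mul(8184, Pow(-201, -1)), Mul(45605, Pow(Rational(-5050, 3), -1))) = Add(Mul(8184, Rational(-1, 201)), Mul(45605, Rational(-3, 5050))) = Add(Rational(-2728, 67), Rational(-27363, 1010)) = Rational(-4588601, 67670)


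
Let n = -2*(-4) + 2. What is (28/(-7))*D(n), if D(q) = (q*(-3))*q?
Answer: 1200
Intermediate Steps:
n = 10 (n = 8 + 2 = 10)
D(q) = -3*q² (D(q) = (-3*q)*q = -3*q²)
(28/(-7))*D(n) = (28/(-7))*(-3*10²) = (28*(-⅐))*(-3*100) = -4*(-300) = 1200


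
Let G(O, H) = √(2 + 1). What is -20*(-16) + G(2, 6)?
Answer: 320 + √3 ≈ 321.73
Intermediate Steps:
G(O, H) = √3
-20*(-16) + G(2, 6) = -20*(-16) + √3 = 320 + √3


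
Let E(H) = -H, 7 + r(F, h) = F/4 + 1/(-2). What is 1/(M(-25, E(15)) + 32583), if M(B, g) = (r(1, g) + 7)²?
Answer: 16/521329 ≈ 3.0691e-5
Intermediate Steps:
r(F, h) = -15/2 + F/4 (r(F, h) = -7 + (F/4 + 1/(-2)) = -7 + (F*(¼) + 1*(-½)) = -7 + (F/4 - ½) = -7 + (-½ + F/4) = -15/2 + F/4)
M(B, g) = 1/16 (M(B, g) = ((-15/2 + (¼)*1) + 7)² = ((-15/2 + ¼) + 7)² = (-29/4 + 7)² = (-¼)² = 1/16)
1/(M(-25, E(15)) + 32583) = 1/(1/16 + 32583) = 1/(521329/16) = 16/521329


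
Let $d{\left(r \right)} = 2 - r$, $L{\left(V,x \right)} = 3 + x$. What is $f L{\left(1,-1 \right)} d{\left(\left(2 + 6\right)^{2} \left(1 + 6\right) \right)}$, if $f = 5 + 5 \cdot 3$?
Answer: $-17840$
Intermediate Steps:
$f = 20$ ($f = 5 + 15 = 20$)
$f L{\left(1,-1 \right)} d{\left(\left(2 + 6\right)^{2} \left(1 + 6\right) \right)} = 20 \left(3 - 1\right) \left(2 - \left(2 + 6\right)^{2} \left(1 + 6\right)\right) = 20 \cdot 2 \left(2 - 8^{2} \cdot 7\right) = 40 \left(2 - 64 \cdot 7\right) = 40 \left(2 - 448\right) = 40 \left(-446\right) = -17840$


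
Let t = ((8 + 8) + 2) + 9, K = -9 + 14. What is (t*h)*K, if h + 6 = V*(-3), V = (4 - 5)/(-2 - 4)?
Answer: -1755/2 ≈ -877.50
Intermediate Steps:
V = ⅙ (V = -1/(-6) = -1*(-⅙) = ⅙ ≈ 0.16667)
K = 5
t = 27 (t = (16 + 2) + 9 = 18 + 9 = 27)
h = -13/2 (h = -6 + (⅙)*(-3) = -6 - ½ = -13/2 ≈ -6.5000)
(t*h)*K = (27*(-13/2))*5 = -351/2*5 = -1755/2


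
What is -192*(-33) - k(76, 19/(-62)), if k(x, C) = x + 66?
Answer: 6194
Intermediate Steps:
k(x, C) = 66 + x
-192*(-33) - k(76, 19/(-62)) = -192*(-33) - (66 + 76) = 6336 - 1*142 = 6336 - 142 = 6194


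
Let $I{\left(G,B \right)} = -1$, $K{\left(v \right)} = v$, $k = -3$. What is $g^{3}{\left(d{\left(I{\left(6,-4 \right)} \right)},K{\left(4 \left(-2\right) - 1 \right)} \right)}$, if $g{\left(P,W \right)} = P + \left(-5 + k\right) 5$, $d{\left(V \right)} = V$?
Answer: $-68921$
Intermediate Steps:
$g{\left(P,W \right)} = -40 + P$ ($g{\left(P,W \right)} = P + \left(-5 - 3\right) 5 = P - 40 = -40 + P$)
$g^{3}{\left(d{\left(I{\left(6,-4 \right)} \right)},K{\left(4 \left(-2\right) - 1 \right)} \right)} = \left(-40 - 1\right)^{3} = \left(-41\right)^{3} = -68921$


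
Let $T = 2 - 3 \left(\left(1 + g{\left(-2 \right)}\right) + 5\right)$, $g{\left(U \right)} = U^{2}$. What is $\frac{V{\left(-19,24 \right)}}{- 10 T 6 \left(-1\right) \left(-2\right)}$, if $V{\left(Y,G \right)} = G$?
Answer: $\frac{1}{140} \approx 0.0071429$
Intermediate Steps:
$T = -28$ ($T = 2 - 3 \left(\left(1 + \left(-2\right)^{2}\right) + 5\right) = 2 - 3 \left(\left(1 + 4\right) + 5\right) = 2 - 3 \left(5 + 5\right) = 2 - 30 = -28$)
$\frac{V{\left(-19,24 \right)}}{- 10 T 6 \left(-1\right) \left(-2\right)} = \frac{24}{\left(-10\right) \left(-28\right) 6 \left(-1\right) \left(-2\right)} = \frac{24}{280 \left(\left(-6\right) \left(-2\right)\right)} = \frac{24}{280 \cdot 12} = \frac{24}{3360} = 24 \cdot \frac{1}{3360} = \frac{1}{140}$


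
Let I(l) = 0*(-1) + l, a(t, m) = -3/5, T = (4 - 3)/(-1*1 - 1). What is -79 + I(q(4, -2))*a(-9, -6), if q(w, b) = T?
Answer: -787/10 ≈ -78.700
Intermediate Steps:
T = -½ (T = 1/(-1 - 1) = 1/(-2) = 1*(-½) = -½ ≈ -0.50000)
q(w, b) = -½
a(t, m) = -⅗ (a(t, m) = -3*⅕ = -⅗)
I(l) = l (I(l) = 0 + l = l)
-79 + I(q(4, -2))*a(-9, -6) = -79 - ½*(-⅗) = -79 + 3/10 = -787/10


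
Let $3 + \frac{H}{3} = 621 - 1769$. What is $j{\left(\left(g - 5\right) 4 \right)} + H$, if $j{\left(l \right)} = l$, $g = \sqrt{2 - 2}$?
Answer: $-3473$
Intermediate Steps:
$H = -3453$ ($H = -9 + 3 \left(621 - 1769\right) = -9 + 3 \left(-1148\right) = -9 - 3444 = -3453$)
$g = 0$ ($g = \sqrt{0} = 0$)
$j{\left(\left(g - 5\right) 4 \right)} + H = \left(0 - 5\right) 4 - 3453 = \left(-5\right) 4 - 3453 = -20 - 3453 = -3473$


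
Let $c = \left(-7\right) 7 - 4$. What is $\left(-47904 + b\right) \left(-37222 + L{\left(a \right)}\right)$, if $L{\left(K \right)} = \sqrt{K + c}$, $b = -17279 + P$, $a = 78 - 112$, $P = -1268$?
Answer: $2473439122 - 66451 i \sqrt{87} \approx 2.4734 \cdot 10^{9} - 6.1981 \cdot 10^{5} i$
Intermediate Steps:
$a = -34$
$b = -18547$ ($b = -17279 - 1268 = -18547$)
$c = -53$ ($c = -49 - 4 = -53$)
$L{\left(K \right)} = \sqrt{-53 + K}$ ($L{\left(K \right)} = \sqrt{K - 53} = \sqrt{-53 + K}$)
$\left(-47904 + b\right) \left(-37222 + L{\left(a \right)}\right) = \left(-47904 - 18547\right) \left(-37222 + \sqrt{-53 - 34}\right) = - 66451 \left(-37222 + \sqrt{-87}\right) = - 66451 \left(-37222 + i \sqrt{87}\right) = 2473439122 - 66451 i \sqrt{87}$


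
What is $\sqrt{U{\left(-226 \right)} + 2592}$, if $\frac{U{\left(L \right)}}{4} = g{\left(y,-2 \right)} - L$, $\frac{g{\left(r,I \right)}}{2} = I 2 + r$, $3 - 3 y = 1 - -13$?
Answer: $\frac{8 \sqrt{483}}{3} \approx 58.606$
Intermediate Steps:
$y = - \frac{11}{3}$ ($y = 1 - \frac{1 - -13}{3} = 1 - \frac{1 + 13}{3} = 1 - \frac{14}{3} = - \frac{11}{3} \approx -3.6667$)
$g{\left(r,I \right)} = 2 r + 4 I$ ($g{\left(r,I \right)} = 2 \left(I 2 + r\right) = 2 \left(2 I + r\right) = 2 \left(r + 2 I\right) = 2 r + 4 I$)
$U{\left(L \right)} = - \frac{184}{3} - 4 L$ ($U{\left(L \right)} = 4 \left(\left(2 \left(- \frac{11}{3}\right) + 4 \left(-2\right)\right) - L\right) = 4 \left(\left(- \frac{22}{3} - 8\right) - L\right) = 4 \left(- \frac{46}{3} - L\right) = - \frac{184}{3} - 4 L$)
$\sqrt{U{\left(-226 \right)} + 2592} = \sqrt{\left(- \frac{184}{3} - -904\right) + 2592} = \sqrt{\left(- \frac{184}{3} + 904\right) + 2592} = \sqrt{\frac{2528}{3} + 2592} = \sqrt{\frac{10304}{3}} = \frac{8 \sqrt{483}}{3}$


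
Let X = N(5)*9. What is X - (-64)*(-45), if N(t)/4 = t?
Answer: -2700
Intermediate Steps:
N(t) = 4*t
X = 180 (X = (4*5)*9 = 20*9 = 180)
X - (-64)*(-45) = 180 - (-64)*(-45) = 180 - 1*2880 = 180 - 2880 = -2700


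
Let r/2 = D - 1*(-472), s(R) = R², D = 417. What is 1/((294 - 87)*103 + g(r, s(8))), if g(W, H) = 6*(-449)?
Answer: 1/18627 ≈ 5.3686e-5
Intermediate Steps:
r = 1778 (r = 2*(417 - 1*(-472)) = 2*(417 + 472) = 2*889 = 1778)
g(W, H) = -2694
1/((294 - 87)*103 + g(r, s(8))) = 1/((294 - 87)*103 - 2694) = 1/(207*103 - 2694) = 1/(21321 - 2694) = 1/18627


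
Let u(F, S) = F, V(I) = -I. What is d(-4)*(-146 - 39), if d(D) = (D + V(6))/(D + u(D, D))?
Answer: -925/4 ≈ -231.25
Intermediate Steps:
d(D) = (-6 + D)/(2*D) (d(D) = (D - 1*6)/(D + D) = (D - 6)/((2*D)) = (-6 + D)*(1/(2*D)) = (-6 + D)/(2*D))
d(-4)*(-146 - 39) = ((½)*(-6 - 4)/(-4))*(-146 - 39) = ((½)*(-¼)*(-10))*(-185) = (5/4)*(-185) = -925/4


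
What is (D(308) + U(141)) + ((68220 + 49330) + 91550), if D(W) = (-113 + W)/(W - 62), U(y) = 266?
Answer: 17168077/82 ≈ 2.0937e+5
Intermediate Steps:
D(W) = (-113 + W)/(-62 + W)
(D(308) + U(141)) + ((68220 + 49330) + 91550) = ((-113 + 308)/(-62 + 308) + 266) + ((68220 + 49330) + 91550) = (195/246 + 266) + (117550 + 91550) = ((1/246)*195 + 266) + 209100 = (65/82 + 266) + 209100 = 21877/82 + 209100 = 17168077/82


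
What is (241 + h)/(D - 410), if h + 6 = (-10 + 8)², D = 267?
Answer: -239/143 ≈ -1.6713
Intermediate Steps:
h = -2 (h = -6 + (-10 + 8)² = -6 + (-2)² = -6 + 4 = -2)
(241 + h)/(D - 410) = (241 - 2)/(267 - 410) = 239/(-143) = 239*(-1/143) = -239/143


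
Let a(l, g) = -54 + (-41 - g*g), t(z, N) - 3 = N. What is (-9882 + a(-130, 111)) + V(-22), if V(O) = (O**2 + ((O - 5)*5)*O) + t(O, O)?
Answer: -18863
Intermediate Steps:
t(z, N) = 3 + N
a(l, g) = -95 - g**2 (a(l, g) = -54 + (-41 - g**2) = -95 - g**2)
V(O) = 3 + O + O**2 + O*(-25 + 5*O) (V(O) = (O**2 + ((O - 5)*5)*O) + (3 + O) = (O**2 + ((-5 + O)*5)*O) + (3 + O) = (O**2 + (-25 + 5*O)*O) + (3 + O) = (O**2 + O*(-25 + 5*O)) + (3 + O) = 3 + O + O**2 + O*(-25 + 5*O))
(-9882 + a(-130, 111)) + V(-22) = (-9882 + (-95 - 1*111**2)) + (3 - 24*(-22) + 6*(-22)**2) = (-9882 + (-95 - 1*12321)) + (3 + 528 + 6*484) = (-9882 + (-95 - 12321)) + (3 + 528 + 2904) = (-9882 - 12416) + 3435 = -22298 + 3435 = -18863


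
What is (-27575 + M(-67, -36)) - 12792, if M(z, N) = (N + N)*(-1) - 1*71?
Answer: -40366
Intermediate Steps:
M(z, N) = -71 - 2*N (M(z, N) = (2*N)*(-1) - 71 = -2*N - 71 = -71 - 2*N)
(-27575 + M(-67, -36)) - 12792 = (-27575 + (-71 - 2*(-36))) - 12792 = (-27575 + (-71 + 72)) - 12792 = (-27575 + 1) - 12792 = -27574 - 12792 = -40366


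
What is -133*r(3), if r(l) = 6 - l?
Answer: -399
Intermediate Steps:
-133*r(3) = -133*(6 - 1*3) = -133*(6 - 3) = -133*3 = -399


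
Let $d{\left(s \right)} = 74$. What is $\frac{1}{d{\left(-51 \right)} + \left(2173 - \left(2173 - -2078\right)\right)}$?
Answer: $- \frac{1}{2004} \approx -0.000499$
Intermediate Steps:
$\frac{1}{d{\left(-51 \right)} + \left(2173 - \left(2173 - -2078\right)\right)} = \frac{1}{74 + \left(2173 - \left(2173 - -2078\right)\right)} = \frac{1}{74 + \left(2173 - \left(2173 + 2078\right)\right)} = \frac{1}{74 + \left(2173 - 4251\right)} = \frac{1}{74 - 2078} = \frac{1}{-2004} = - \frac{1}{2004}$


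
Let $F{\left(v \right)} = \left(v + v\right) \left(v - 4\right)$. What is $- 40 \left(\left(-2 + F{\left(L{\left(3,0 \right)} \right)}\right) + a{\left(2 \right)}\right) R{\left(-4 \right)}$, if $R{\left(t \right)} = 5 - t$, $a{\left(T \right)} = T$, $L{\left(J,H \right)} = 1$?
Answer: $2160$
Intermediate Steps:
$F{\left(v \right)} = 2 v \left(-4 + v\right)$
$- 40 \left(\left(-2 + F{\left(L{\left(3,0 \right)} \right)}\right) + a{\left(2 \right)}\right) R{\left(-4 \right)} = - 40 \left(\left(-2 + 2 \cdot 1 \left(-4 + 1\right)\right) + 2\right) \left(5 - -4\right) = - 40 \left(\left(-2 + 2 \cdot 1 \left(-3\right)\right) + 2\right) \left(5 + 4\right) = - 40 \left(\left(-2 - 6\right) + 2\right) 9 = - 40 \left(-8 + 2\right) 9 = \left(-40\right) \left(-6\right) 9 = 240 \cdot 9 = 2160$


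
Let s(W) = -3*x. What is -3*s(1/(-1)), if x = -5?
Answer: -45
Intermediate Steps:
s(W) = 15 (s(W) = -3*(-5) = 15)
-3*s(1/(-1)) = -3*15 = -45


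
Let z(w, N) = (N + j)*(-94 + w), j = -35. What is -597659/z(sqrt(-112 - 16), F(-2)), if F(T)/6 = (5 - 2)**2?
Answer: 28089973/85158 + 1195318*I*sqrt(2)/42579 ≈ 329.86 + 39.701*I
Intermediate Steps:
F(T) = 54 (F(T) = 6*(5 - 2)**2 = 6*3**2 = 6*9 = 54)
z(w, N) = (-94 + w)*(-35 + N) (z(w, N) = (N - 35)*(-94 + w) = (-35 + N)*(-94 + w) = (-94 + w)*(-35 + N))
-597659/z(sqrt(-112 - 16), F(-2)) = -597659/(3290 - 94*54 - 35*sqrt(-112 - 16) + 54*sqrt(-112 - 16)) = -597659/(3290 - 5076 - 280*I*sqrt(2) + 54*sqrt(-128)) = -597659/(3290 - 5076 - 280*I*sqrt(2) + 54*(8*I*sqrt(2))) = -597659/(3290 - 5076 - 280*I*sqrt(2) + 432*I*sqrt(2)) = -597659/(-1786 + 152*I*sqrt(2))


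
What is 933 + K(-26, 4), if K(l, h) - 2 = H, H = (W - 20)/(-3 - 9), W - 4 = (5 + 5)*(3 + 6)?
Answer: 5573/6 ≈ 928.83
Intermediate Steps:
W = 94 (W = 4 + (5 + 5)*(3 + 6) = 4 + 10*9 = 4 + 90 = 94)
H = -37/6 (H = (94 - 20)/(-3 - 9) = 74/(-12) = 74*(-1/12) = -37/6 ≈ -6.1667)
K(l, h) = -25/6 (K(l, h) = 2 - 37/6 = -25/6)
933 + K(-26, 4) = 933 - 25/6 = 5573/6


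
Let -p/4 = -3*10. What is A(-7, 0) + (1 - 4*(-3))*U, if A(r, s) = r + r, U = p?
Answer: 1546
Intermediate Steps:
p = 120 (p = -(-12)*10 = -4*(-30) = 120)
U = 120
A(r, s) = 2*r
A(-7, 0) + (1 - 4*(-3))*U = 2*(-7) + (1 - 4*(-3))*120 = -14 + (1 + 12)*120 = -14 + 13*120 = -14 + 1560 = 1546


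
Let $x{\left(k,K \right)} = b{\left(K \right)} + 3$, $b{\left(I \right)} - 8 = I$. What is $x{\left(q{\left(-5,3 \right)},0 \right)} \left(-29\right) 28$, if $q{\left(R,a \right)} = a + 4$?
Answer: $-8932$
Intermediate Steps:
$b{\left(I \right)} = 8 + I$
$q{\left(R,a \right)} = 4 + a$
$x{\left(k,K \right)} = 11 + K$ ($x{\left(k,K \right)} = \left(8 + K\right) + 3 = 11 + K$)
$x{\left(q{\left(-5,3 \right)},0 \right)} \left(-29\right) 28 = \left(11 + 0\right) \left(-29\right) 28 = 11 \left(-29\right) 28 = \left(-319\right) 28 = -8932$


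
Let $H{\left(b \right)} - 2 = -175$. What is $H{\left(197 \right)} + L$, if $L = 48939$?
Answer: $48766$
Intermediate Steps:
$H{\left(b \right)} = -173$ ($H{\left(b \right)} = 2 - 175 = -173$)
$H{\left(197 \right)} + L = -173 + 48939 = 48766$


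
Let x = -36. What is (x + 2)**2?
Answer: 1156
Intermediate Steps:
(x + 2)**2 = (-36 + 2)**2 = (-34)**2 = 1156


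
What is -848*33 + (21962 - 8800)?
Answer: -14822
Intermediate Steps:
-848*33 + (21962 - 8800) = -27984 + 13162 = -14822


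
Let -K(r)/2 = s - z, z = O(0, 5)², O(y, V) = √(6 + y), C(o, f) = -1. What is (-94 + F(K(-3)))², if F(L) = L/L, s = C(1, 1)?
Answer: 8649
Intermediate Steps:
s = -1
z = 6 (z = (√(6 + 0))² = (√6)² = 6)
K(r) = 14 (K(r) = -2*(-1 - 1*6) = -2*(-1 - 6) = -2*(-7) = 14)
F(L) = 1
(-94 + F(K(-3)))² = (-94 + 1)² = (-93)² = 8649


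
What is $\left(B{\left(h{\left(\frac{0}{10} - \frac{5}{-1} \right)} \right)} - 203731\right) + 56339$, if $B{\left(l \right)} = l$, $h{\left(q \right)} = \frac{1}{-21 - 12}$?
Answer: $- \frac{4863937}{33} \approx -1.4739 \cdot 10^{5}$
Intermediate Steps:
$h{\left(q \right)} = - \frac{1}{33}$ ($h{\left(q \right)} = \frac{1}{-33} = - \frac{1}{33}$)
$\left(B{\left(h{\left(\frac{0}{10} - \frac{5}{-1} \right)} \right)} - 203731\right) + 56339 = \left(- \frac{1}{33} - 203731\right) + 56339 = - \frac{6723124}{33} + 56339 = - \frac{4863937}{33}$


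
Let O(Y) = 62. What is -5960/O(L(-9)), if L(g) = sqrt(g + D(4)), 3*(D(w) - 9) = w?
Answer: -2980/31 ≈ -96.129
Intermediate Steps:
D(w) = 9 + w/3
L(g) = sqrt(31/3 + g) (L(g) = sqrt(g + (9 + (1/3)*4)) = sqrt(g + (9 + 4/3)) = sqrt(g + 31/3) = sqrt(31/3 + g))
-5960/O(L(-9)) = -5960/62 = -5960*1/62 = -2980/31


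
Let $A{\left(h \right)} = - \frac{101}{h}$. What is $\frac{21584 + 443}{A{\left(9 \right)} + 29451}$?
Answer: $\frac{198243}{264958} \approx 0.74821$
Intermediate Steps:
$\frac{21584 + 443}{A{\left(9 \right)} + 29451} = \frac{21584 + 443}{- \frac{101}{9} + 29451} = \frac{22027}{\left(-101\right) \frac{1}{9} + 29451} = \frac{22027}{- \frac{101}{9} + 29451} = \frac{22027}{\frac{264958}{9}} = 22027 \cdot \frac{9}{264958} = \frac{198243}{264958}$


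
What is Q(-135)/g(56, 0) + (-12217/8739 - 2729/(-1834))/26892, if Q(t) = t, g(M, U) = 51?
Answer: -19395283758839/7327116463464 ≈ -2.6471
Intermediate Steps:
Q(-135)/g(56, 0) + (-12217/8739 - 2729/(-1834))/26892 = -135/51 + (-12217/8739 - 2729/(-1834))/26892 = -135*1/51 + (-12217*1/8739 - 2729*(-1/1834))*(1/26892) = -45/17 + (-12217/8739 + 2729/1834)*(1/26892) = -45/17 + (1442753/16027326)*(1/26892) = -45/17 + 1442753/431006850792 = -19395283758839/7327116463464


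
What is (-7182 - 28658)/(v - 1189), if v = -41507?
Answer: 4480/5337 ≈ 0.83942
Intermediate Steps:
(-7182 - 28658)/(v - 1189) = (-7182 - 28658)/(-41507 - 1189) = -35840/(-42696) = -35840*(-1/42696) = 4480/5337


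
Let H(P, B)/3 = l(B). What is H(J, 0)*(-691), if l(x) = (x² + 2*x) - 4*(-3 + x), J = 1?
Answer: -24876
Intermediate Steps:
l(x) = 12 + x² - 2*x (l(x) = (x² + 2*x) + (12 - 4*x) = 12 + x² - 2*x)
H(P, B) = 36 - 6*B + 3*B² (H(P, B) = 3*(12 + B² - 2*B) = 36 - 6*B + 3*B²)
H(J, 0)*(-691) = (36 - 6*0 + 3*0²)*(-691) = (36 + 0 + 3*0)*(-691) = (36 + 0 + 0)*(-691) = 36*(-691) = -24876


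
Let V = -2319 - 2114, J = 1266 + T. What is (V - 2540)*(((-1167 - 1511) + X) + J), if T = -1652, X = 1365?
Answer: 11847127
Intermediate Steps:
J = -386 (J = 1266 - 1652 = -386)
V = -4433
(V - 2540)*(((-1167 - 1511) + X) + J) = (-4433 - 2540)*(((-1167 - 1511) + 1365) - 386) = -6973*((-2678 + 1365) - 386) = -6973*(-1313 - 386) = -6973*(-1699) = 11847127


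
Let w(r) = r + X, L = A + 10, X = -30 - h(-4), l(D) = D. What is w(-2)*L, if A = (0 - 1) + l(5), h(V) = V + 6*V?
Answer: -56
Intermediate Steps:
h(V) = 7*V
A = 4 (A = (0 - 1) + 5 = -1 + 5 = 4)
X = -2 (X = -30 - 7*(-4) = -30 - 1*(-28) = -30 + 28 = -2)
L = 14 (L = 4 + 10 = 14)
w(r) = -2 + r (w(r) = r - 2 = -2 + r)
w(-2)*L = (-2 - 2)*14 = -4*14 = -56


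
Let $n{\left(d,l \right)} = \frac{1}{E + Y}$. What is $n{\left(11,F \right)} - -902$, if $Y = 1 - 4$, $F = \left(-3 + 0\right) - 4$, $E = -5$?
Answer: $\frac{7215}{8} \approx 901.88$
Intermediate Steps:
$F = -7$ ($F = -3 - 4 = -7$)
$Y = -3$ ($Y = 1 - 4 = -3$)
$n{\left(d,l \right)} = - \frac{1}{8}$ ($n{\left(d,l \right)} = \frac{1}{-5 - 3} = \frac{1}{-8} = - \frac{1}{8}$)
$n{\left(11,F \right)} - -902 = - \frac{1}{8} - -902 = - \frac{1}{8} + 902 = \frac{7215}{8}$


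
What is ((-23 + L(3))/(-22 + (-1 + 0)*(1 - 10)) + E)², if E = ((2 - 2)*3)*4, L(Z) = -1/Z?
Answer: 4900/1521 ≈ 3.2216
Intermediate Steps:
E = 0 (E = (0*3)*4 = 0*4 = 0)
((-23 + L(3))/(-22 + (-1 + 0)*(1 - 10)) + E)² = ((-23 - 1/3)/(-22 + (-1 + 0)*(1 - 10)) + 0)² = ((-23 - 1*⅓)/(-22 - 1*(-9)) + 0)² = ((-23 - ⅓)/(-22 + 9) + 0)² = (-70/3/(-13) + 0)² = (-70/3*(-1/13) + 0)² = (70/39 + 0)² = (70/39)² = 4900/1521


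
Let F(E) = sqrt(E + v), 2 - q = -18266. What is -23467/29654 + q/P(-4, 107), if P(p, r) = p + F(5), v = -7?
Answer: -1083649747/266886 - 9134*I*sqrt(2)/9 ≈ -4060.3 - 1435.3*I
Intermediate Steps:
q = 18268 (q = 2 - 1*(-18266) = 2 + 18266 = 18268)
F(E) = sqrt(-7 + E) (F(E) = sqrt(E - 7) = sqrt(-7 + E))
P(p, r) = p + I*sqrt(2) (P(p, r) = p + sqrt(-7 + 5) = p + sqrt(-2) = p + I*sqrt(2))
-23467/29654 + q/P(-4, 107) = -23467/29654 + 18268/(-4 + I*sqrt(2))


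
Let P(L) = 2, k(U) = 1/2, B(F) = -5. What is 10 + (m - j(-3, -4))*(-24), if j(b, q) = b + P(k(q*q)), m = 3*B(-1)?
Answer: 346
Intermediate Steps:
k(U) = ½
m = -15 (m = 3*(-5) = -15)
j(b, q) = 2 + b (j(b, q) = b + 2 = 2 + b)
10 + (m - j(-3, -4))*(-24) = 10 + (-15 - (2 - 3))*(-24) = 10 + (-15 - 1*(-1))*(-24) = 10 + (-15 + 1)*(-24) = 10 - 14*(-24) = 10 + 336 = 346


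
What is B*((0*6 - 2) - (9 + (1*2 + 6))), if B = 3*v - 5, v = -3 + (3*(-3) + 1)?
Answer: 722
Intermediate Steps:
v = -11 (v = -3 + (-9 + 1) = -3 - 8 = -11)
B = -38 (B = 3*(-11) - 5 = -33 - 5 = -38)
B*((0*6 - 2) - (9 + (1*2 + 6))) = -38*((0*6 - 2) - (9 + (1*2 + 6))) = -38*((0 - 2) - (9 + (2 + 6))) = -38*(-2 - (9 + 8)) = -38*(-2 - 1*17) = -38*(-2 - 17) = -38*(-19) = 722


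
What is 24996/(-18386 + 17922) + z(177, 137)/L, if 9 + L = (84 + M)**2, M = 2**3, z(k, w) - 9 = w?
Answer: -52818359/980780 ≈ -53.853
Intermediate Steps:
z(k, w) = 9 + w
M = 8
L = 8455 (L = -9 + (84 + 8)**2 = -9 + 92**2 = -9 + 8464 = 8455)
24996/(-18386 + 17922) + z(177, 137)/L = 24996/(-18386 + 17922) + (9 + 137)/8455 = 24996/(-464) + 146*(1/8455) = 24996*(-1/464) + 146/8455 = -6249/116 + 146/8455 = -52818359/980780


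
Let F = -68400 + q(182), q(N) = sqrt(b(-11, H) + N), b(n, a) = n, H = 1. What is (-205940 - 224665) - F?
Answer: -362205 - 3*sqrt(19) ≈ -3.6222e+5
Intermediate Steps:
q(N) = sqrt(-11 + N)
F = -68400 + 3*sqrt(19) (F = -68400 + sqrt(-11 + 182) = -68400 + sqrt(171) = -68400 + 3*sqrt(19) ≈ -68387.)
(-205940 - 224665) - F = (-205940 - 224665) - (-68400 + 3*sqrt(19)) = -430605 + (68400 - 3*sqrt(19)) = -362205 - 3*sqrt(19)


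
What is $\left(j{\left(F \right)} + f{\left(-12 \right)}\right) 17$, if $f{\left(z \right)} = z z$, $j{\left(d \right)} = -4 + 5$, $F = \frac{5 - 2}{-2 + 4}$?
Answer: $2465$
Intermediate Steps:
$F = \frac{3}{2}$ ($F = \frac{5 - 2}{2} = 3 \cdot \frac{1}{2} = \frac{3}{2} \approx 1.5$)
$j{\left(d \right)} = 1$
$f{\left(z \right)} = z^{2}$
$\left(j{\left(F \right)} + f{\left(-12 \right)}\right) 17 = \left(1 + \left(-12\right)^{2}\right) 17 = \left(1 + 144\right) 17 = 145 \cdot 17 = 2465$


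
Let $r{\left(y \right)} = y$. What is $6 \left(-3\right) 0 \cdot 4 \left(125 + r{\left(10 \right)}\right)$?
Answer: $0$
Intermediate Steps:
$6 \left(-3\right) 0 \cdot 4 \left(125 + r{\left(10 \right)}\right) = 6 \left(-3\right) 0 \cdot 4 \left(125 + 10\right) = \left(-18\right) 0 \cdot 4 \cdot 135 = 0 \cdot 4 \cdot 135 = 0 \cdot 135 = 0$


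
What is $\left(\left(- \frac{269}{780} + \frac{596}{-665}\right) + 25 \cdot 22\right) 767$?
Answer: $\frac{3358766573}{7980} \approx 4.209 \cdot 10^{5}$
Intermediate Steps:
$\left(\left(- \frac{269}{780} + \frac{596}{-665}\right) + 25 \cdot 22\right) 767 = \left(\left(\left(-269\right) \frac{1}{780} + 596 \left(- \frac{1}{665}\right)\right) + 550\right) 767 = \left(\left(- \frac{269}{780} - \frac{596}{665}\right) + 550\right) 767 = \left(- \frac{128753}{103740} + 550\right) 767 = \frac{56928247}{103740} \cdot 767 = \frac{3358766573}{7980}$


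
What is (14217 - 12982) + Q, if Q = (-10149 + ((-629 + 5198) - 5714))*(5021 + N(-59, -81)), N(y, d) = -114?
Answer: -55418423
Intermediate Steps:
Q = -55419658 (Q = (-10149 + ((-629 + 5198) - 5714))*(5021 - 114) = (-10149 + (4569 - 5714))*4907 = (-10149 - 1145)*4907 = -11294*4907 = -55419658)
(14217 - 12982) + Q = (14217 - 12982) - 55419658 = 1235 - 55419658 = -55418423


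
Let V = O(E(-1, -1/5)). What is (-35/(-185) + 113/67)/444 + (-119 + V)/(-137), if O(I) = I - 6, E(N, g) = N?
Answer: 23220371/25132102 ≈ 0.92393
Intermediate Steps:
O(I) = -6 + I
V = -7 (V = -6 - 1 = -7)
(-35/(-185) + 113/67)/444 + (-119 + V)/(-137) = (-35/(-185) + 113/67)/444 + (-119 - 7)/(-137) = (-35*(-1/185) + 113*(1/67))*(1/444) - 126*(-1/137) = (7/37 + 113/67)*(1/444) + 126/137 = (4650/2479)*(1/444) + 126/137 = 775/183446 + 126/137 = 23220371/25132102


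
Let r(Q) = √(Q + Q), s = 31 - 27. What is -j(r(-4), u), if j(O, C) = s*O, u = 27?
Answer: -8*I*√2 ≈ -11.314*I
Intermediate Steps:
s = 4
r(Q) = √2*√Q (r(Q) = √(2*Q) = √2*√Q)
j(O, C) = 4*O
-j(r(-4), u) = -4*√2*√(-4) = -4*√2*(2*I) = -4*2*I*√2 = -8*I*√2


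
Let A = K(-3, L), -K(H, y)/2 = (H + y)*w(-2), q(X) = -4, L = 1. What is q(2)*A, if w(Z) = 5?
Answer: -80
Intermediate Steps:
K(H, y) = -10*H - 10*y (K(H, y) = -2*(H + y)*5 = -2*(5*H + 5*y) = -10*H - 10*y)
A = 20 (A = -10*(-3) - 10*1 = 30 - 10 = 20)
q(2)*A = -4*20 = -80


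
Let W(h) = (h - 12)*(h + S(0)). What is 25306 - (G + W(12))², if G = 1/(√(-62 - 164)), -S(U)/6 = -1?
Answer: 0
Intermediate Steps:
S(U) = 6 (S(U) = -6*(-1) = 6)
G = -I*√226/226 (G = 1/(√(-226)) = 1/(I*√226) = -I*√226/226 ≈ -0.066519*I)
W(h) = (-12 + h)*(6 + h) (W(h) = (h - 12)*(h + 6) = (-12 + h)*(6 + h))
25306 - (G + W(12))² = 25306 - (-I*√226/226 + (-72 + 12² - 6*12))² = 25306 - (-I*√226/226 + (-72 + 144 - 72))² = 25306 - (-I*√226/226 + 0)² = 25306 - (-I*√226/226)² = 25306 - 1*(-1/226) = 25306 + 1/226 = 5719157/226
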